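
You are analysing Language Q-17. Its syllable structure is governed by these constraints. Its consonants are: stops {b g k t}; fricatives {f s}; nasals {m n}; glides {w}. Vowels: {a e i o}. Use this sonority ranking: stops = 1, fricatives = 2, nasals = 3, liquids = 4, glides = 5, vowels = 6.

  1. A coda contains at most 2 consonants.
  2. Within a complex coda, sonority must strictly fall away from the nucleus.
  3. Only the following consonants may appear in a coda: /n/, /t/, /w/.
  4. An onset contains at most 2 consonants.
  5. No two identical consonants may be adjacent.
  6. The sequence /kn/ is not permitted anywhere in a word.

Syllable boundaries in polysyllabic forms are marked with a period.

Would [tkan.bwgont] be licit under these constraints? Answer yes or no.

[tkan.bwgont] — violates constraint 4: syllable 2 onset /bwg/ has 3 consonants (> 2) → illicit

no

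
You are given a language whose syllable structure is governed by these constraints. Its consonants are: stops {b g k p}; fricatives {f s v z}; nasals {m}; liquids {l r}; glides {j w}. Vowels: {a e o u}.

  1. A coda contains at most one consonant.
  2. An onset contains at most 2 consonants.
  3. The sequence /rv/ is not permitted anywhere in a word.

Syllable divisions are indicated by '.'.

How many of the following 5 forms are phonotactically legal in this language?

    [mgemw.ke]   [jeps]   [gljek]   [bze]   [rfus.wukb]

[mgemw.ke] — violates constraint 1: syllable 1 coda /mw/ has 2 consonants (> 1) → phonotactically illegal
[jeps] — violates constraint 1: syllable 1 coda /ps/ has 2 consonants (> 1) → phonotactically illegal
[gljek] — violates constraint 2: syllable 1 onset /glj/ has 3 consonants (> 2) → phonotactically illegal
[bze] — σ1 onset /bz/ (2C), coda /∅/ ok → phonotactically legal
[rfus.wukb] — violates constraint 1: syllable 2 coda /kb/ has 2 consonants (> 1) → phonotactically illegal
Phonotactically legal: [bze] → 1.

1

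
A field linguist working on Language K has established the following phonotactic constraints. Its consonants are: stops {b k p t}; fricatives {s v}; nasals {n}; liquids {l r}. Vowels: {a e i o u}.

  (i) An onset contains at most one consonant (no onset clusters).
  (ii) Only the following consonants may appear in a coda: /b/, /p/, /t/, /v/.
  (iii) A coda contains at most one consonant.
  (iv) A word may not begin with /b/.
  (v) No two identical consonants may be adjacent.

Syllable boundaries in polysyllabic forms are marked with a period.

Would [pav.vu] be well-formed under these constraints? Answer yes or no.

no

[pav.vu] — violates constraint (v): adjacent identical consonants /vv/ → ill-formed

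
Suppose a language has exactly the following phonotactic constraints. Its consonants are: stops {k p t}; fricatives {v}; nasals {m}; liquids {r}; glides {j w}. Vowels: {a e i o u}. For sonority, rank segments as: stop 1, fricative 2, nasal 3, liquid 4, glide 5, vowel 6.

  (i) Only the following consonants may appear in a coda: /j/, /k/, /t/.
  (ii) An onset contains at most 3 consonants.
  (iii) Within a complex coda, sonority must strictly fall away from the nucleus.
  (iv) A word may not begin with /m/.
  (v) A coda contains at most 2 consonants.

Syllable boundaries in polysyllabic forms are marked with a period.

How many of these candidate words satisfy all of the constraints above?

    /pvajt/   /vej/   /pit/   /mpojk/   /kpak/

4

/pvajt/ — σ1 onset /pv/ (2C), coda /jt/ (5→1 falls) ok → well-formed
/vej/ — σ1 onset /v/, coda /j/ ok → well-formed
/pit/ — σ1 onset /p/, coda /t/ ok → well-formed
/mpojk/ — violates constraint (iv): word begins with /m/ → ill-formed
/kpak/ — σ1 onset /kp/ (2C), coda /k/ ok → well-formed
Well-formed: /pvajt/, /vej/, /pit/, /kpak/ → 4.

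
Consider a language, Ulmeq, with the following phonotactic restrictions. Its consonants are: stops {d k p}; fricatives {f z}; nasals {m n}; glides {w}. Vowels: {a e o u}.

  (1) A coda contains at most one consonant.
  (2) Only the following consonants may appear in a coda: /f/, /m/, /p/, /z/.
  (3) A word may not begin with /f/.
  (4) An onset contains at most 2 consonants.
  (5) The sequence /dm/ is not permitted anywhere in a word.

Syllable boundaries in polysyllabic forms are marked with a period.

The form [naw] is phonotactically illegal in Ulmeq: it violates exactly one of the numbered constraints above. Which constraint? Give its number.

2

[naw]: syllable 1 coda contains /w/, which is not a licensed coda consonant.
This is a violation of constraint 2: "Only the following consonants may appear in a coda: /f/, /m/, /p/, /z/."
The remaining constraints (1, 3, 4, 5) are satisfied.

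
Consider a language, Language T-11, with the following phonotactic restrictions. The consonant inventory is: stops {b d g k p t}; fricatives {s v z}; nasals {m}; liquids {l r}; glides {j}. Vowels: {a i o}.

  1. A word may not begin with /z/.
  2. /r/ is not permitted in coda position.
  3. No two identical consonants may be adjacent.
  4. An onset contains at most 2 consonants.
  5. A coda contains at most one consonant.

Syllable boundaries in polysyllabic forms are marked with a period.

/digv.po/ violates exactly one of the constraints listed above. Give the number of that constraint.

/digv.po/: syllable 1 coda /gv/ has 2 consonants (> 1).
This is a violation of constraint 5: "A coda contains at most one consonant."
The remaining constraints (1, 2, 3, 4) are satisfied.

5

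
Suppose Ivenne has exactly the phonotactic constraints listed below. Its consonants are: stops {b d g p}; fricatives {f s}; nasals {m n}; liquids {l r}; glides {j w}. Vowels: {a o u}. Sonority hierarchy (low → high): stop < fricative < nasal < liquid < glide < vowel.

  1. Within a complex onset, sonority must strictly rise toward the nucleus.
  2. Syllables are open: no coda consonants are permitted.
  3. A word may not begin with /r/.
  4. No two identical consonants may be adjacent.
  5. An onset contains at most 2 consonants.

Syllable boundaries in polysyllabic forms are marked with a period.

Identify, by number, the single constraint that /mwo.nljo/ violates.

/mwo.nljo/: syllable 2 onset /nlj/ has 3 consonants (> 2).
This is a violation of constraint 5: "An onset contains at most 2 consonants."
The remaining constraints (1, 2, 3, 4) are satisfied.

5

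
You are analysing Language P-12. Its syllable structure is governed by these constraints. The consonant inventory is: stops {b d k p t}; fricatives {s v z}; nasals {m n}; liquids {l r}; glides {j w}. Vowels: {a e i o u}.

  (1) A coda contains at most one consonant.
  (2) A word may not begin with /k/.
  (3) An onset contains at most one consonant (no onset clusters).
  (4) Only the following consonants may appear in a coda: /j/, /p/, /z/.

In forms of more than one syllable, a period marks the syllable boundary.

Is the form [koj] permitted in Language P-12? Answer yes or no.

no

[koj] — violates constraint 2: word begins with /k/ → not permitted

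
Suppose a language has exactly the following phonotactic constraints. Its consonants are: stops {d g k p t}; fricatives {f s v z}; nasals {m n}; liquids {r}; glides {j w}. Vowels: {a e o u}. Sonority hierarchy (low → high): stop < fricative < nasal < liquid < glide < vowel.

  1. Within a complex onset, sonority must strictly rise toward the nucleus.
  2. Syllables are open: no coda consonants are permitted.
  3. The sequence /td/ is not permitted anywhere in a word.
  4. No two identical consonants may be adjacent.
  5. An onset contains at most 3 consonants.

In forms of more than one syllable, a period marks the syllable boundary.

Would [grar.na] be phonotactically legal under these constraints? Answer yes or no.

no

[grar.na] — violates constraint 2: syllable 1 coda /r/ has 1 consonant (> 0) → phonotactically illegal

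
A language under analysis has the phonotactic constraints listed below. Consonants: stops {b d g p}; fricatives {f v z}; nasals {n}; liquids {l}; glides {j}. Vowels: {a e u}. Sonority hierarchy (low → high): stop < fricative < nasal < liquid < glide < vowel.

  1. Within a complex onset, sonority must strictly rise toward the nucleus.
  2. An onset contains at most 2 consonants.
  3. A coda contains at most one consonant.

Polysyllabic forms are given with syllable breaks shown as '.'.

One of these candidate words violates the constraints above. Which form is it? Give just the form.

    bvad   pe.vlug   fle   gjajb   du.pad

gjajb

bvad — σ1 onset /bv/ (1→2 rises), coda /d/ ok → phonotactically legal
pe.vlug — σ1 onset /p/, coda /∅/ ok; σ2 onset /vl/ (2→4 rises), coda /g/ ok → phonotactically legal
fle — σ1 onset /fl/ (2→4 rises), coda /∅/ ok → phonotactically legal
gjajb — violates constraint 3: syllable 1 coda /jb/ has 2 consonants (> 1) → phonotactically illegal
du.pad — σ1 onset /d/, coda /∅/ ok; σ2 onset /p/, coda /d/ ok → phonotactically legal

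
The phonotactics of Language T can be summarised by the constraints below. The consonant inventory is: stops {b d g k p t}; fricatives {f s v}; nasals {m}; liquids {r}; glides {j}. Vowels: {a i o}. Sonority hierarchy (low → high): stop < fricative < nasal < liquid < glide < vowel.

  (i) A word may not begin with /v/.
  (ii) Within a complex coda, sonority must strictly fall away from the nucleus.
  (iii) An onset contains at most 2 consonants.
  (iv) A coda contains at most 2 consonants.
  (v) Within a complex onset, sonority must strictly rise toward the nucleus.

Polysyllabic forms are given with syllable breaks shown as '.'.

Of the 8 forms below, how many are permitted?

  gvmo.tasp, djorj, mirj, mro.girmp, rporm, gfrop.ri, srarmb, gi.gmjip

0

gvmo.tasp — violates constraint (iii): syllable 1 onset /gvm/ has 3 consonants (> 2) → not permitted
djorj — violates constraint (ii): syllable 1 coda /rj/: /r/ (liquid, 4) → /j/ (glide, 5) does not fall → not permitted
mirj — violates constraint (ii): syllable 1 coda /rj/: /r/ (liquid, 4) → /j/ (glide, 5) does not fall → not permitted
mro.girmp — violates constraint (iv): syllable 2 coda /rmp/ has 3 consonants (> 2) → not permitted
rporm — violates constraint (v): syllable 1 onset /rp/: /r/ (liquid, 4) → /p/ (stop, 1) does not rise → not permitted
gfrop.ri — violates constraint (iii): syllable 1 onset /gfr/ has 3 consonants (> 2) → not permitted
srarmb — violates constraint (iv): syllable 1 coda /rmb/ has 3 consonants (> 2) → not permitted
gi.gmjip — violates constraint (iii): syllable 2 onset /gmj/ has 3 consonants (> 2) → not permitted
No form is permitted → 0.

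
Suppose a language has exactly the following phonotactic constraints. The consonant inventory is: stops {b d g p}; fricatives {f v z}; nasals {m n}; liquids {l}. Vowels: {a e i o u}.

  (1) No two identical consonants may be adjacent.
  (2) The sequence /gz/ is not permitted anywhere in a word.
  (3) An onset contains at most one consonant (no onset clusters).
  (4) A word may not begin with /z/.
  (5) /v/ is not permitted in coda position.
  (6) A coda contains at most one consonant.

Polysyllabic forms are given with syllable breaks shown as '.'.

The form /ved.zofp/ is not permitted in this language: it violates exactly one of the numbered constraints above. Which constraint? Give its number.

/ved.zofp/: syllable 2 coda /fp/ has 2 consonants (> 1).
This is a violation of constraint 6: "A coda contains at most one consonant."
The remaining constraints (1, 2, 3, 4, 5) are satisfied.

6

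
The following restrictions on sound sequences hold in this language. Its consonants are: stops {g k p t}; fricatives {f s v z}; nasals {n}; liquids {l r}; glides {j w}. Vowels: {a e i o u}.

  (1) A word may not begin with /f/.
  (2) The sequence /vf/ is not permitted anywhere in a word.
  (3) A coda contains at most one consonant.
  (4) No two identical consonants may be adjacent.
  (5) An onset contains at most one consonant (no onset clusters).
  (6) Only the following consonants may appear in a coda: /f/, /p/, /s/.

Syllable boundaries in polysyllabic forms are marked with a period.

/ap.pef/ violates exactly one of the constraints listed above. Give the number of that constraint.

/ap.pef/: adjacent identical consonants /pp/.
This is a violation of constraint 4: "No two identical consonants may be adjacent."
The remaining constraints (1, 2, 3, 5, 6) are satisfied.

4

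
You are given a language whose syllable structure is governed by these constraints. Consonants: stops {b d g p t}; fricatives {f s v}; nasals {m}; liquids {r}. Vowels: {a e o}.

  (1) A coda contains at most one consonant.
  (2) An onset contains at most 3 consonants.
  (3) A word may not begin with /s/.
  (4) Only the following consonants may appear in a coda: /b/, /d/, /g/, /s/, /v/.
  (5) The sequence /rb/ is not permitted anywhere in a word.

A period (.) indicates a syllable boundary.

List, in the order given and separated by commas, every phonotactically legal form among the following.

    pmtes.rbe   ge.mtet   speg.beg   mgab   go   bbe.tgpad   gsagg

pmtes.rbe — violates constraint 5: contains banned sequence /rb/ → phonotactically illegal
ge.mtet — violates constraint 4: syllable 2 coda contains /t/, which is not a licensed coda consonant → phonotactically illegal
speg.beg — violates constraint 3: word begins with /s/ → phonotactically illegal
mgab — σ1 onset /mg/ (2C), coda /b/ ok → phonotactically legal
go — σ1 onset /g/, coda /∅/ ok → phonotactically legal
bbe.tgpad — σ1 onset /bb/ (2C), coda /∅/ ok; σ2 onset /tgp/ (3C), coda /d/ ok → phonotactically legal
gsagg — violates constraint 1: syllable 1 coda /gg/ has 2 consonants (> 1) → phonotactically illegal

mgab, go, bbe.tgpad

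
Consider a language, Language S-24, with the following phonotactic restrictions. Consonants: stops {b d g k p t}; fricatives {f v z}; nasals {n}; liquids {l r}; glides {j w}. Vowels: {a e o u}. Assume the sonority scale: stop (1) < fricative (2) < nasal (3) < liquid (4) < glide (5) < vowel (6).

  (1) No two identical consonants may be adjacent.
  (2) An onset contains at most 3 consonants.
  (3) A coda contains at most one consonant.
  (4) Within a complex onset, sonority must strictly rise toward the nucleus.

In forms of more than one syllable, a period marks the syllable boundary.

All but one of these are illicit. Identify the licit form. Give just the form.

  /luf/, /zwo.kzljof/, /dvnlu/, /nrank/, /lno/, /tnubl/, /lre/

/luf/

/luf/ — σ1 onset /l/, coda /f/ ok → licit
/zwo.kzljof/ — violates constraint 2: syllable 2 onset /kzlj/ has 4 consonants (> 3) → illicit
/dvnlu/ — violates constraint 2: syllable 1 onset /dvnl/ has 4 consonants (> 3) → illicit
/nrank/ — violates constraint 3: syllable 1 coda /nk/ has 2 consonants (> 1) → illicit
/lno/ — violates constraint 4: syllable 1 onset /ln/: /l/ (liquid, 4) → /n/ (nasal, 3) does not rise → illicit
/tnubl/ — violates constraint 3: syllable 1 coda /bl/ has 2 consonants (> 1) → illicit
/lre/ — violates constraint 4: syllable 1 onset /lr/: /l/ (liquid, 4) → /r/ (liquid, 4) does not rise → illicit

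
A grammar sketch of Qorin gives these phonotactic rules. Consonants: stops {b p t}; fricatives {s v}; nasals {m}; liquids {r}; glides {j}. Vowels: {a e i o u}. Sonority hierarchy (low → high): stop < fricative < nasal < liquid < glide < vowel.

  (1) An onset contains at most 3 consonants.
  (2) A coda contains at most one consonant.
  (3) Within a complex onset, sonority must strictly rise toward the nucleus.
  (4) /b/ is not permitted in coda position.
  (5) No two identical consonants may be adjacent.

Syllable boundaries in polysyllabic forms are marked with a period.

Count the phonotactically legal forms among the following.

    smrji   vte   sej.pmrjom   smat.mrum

1

smrji — violates constraint 1: syllable 1 onset /smrj/ has 4 consonants (> 3) → phonotactically illegal
vte — violates constraint 3: syllable 1 onset /vt/: /v/ (fricative, 2) → /t/ (stop, 1) does not rise → phonotactically illegal
sej.pmrjom — violates constraint 1: syllable 2 onset /pmrj/ has 4 consonants (> 3) → phonotactically illegal
smat.mrum — σ1 onset /sm/ (2→3 rises), coda /t/ ok; σ2 onset /mr/ (3→4 rises), coda /m/ ok → phonotactically legal
Phonotactically legal: smat.mrum → 1.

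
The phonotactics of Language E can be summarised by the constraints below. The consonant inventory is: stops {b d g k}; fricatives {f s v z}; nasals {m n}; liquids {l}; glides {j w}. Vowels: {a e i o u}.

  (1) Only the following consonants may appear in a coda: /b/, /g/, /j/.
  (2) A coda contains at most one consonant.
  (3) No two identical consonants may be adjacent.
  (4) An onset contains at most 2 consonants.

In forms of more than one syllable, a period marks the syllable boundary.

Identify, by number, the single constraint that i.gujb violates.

i.gujb: syllable 2 coda /jb/ has 2 consonants (> 1).
This is a violation of constraint 2: "A coda contains at most one consonant."
The remaining constraints (1, 3, 4) are satisfied.

2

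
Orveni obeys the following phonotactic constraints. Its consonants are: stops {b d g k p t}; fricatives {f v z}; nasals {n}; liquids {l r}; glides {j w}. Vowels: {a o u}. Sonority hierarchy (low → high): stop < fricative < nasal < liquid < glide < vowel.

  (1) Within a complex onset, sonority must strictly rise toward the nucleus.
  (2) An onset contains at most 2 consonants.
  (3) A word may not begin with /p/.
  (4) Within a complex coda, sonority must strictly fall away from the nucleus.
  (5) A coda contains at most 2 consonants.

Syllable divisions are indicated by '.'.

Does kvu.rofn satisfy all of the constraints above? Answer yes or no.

no

kvu.rofn — violates constraint 4: syllable 2 coda /fn/: /f/ (fricative, 2) → /n/ (nasal, 3) does not fall → not permitted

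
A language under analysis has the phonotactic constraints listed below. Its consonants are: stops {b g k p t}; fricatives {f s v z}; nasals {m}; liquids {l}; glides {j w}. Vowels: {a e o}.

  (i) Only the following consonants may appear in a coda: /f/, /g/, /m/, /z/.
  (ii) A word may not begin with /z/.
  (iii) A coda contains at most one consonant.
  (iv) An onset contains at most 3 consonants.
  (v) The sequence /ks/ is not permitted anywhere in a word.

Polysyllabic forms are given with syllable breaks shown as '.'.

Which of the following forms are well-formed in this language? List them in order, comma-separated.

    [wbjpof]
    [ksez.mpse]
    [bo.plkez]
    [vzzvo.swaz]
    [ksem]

[bo.plkez]

[wbjpof] — violates constraint (iv): syllable 1 onset /wbjp/ has 4 consonants (> 3) → ill-formed
[ksez.mpse] — violates constraint (v): contains banned sequence /ks/ → ill-formed
[bo.plkez] — σ1 onset /b/, coda /∅/ ok; σ2 onset /plk/ (3C), coda /z/ ok → well-formed
[vzzvo.swaz] — violates constraint (iv): syllable 1 onset /vzzv/ has 4 consonants (> 3) → ill-formed
[ksem] — violates constraint (v): contains banned sequence /ks/ → ill-formed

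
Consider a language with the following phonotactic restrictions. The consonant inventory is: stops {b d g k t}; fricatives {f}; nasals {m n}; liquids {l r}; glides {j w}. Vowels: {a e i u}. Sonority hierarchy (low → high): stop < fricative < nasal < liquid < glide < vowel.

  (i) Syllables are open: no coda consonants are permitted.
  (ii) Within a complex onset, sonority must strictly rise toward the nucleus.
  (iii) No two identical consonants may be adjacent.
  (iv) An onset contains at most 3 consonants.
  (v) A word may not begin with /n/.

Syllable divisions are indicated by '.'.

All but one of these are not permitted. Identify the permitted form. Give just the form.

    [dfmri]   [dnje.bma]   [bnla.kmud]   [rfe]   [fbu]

[dfmri] — violates constraint (iv): syllable 1 onset /dfmr/ has 4 consonants (> 3) → not permitted
[dnje.bma] — σ1 onset /dnj/ (1→3→5 rises), coda /∅/ ok; σ2 onset /bm/ (1→3 rises), coda /∅/ ok → permitted
[bnla.kmud] — violates constraint (i): syllable 2 coda /d/ has 1 consonant (> 0) → not permitted
[rfe] — violates constraint (ii): syllable 1 onset /rf/: /r/ (liquid, 4) → /f/ (fricative, 2) does not rise → not permitted
[fbu] — violates constraint (ii): syllable 1 onset /fb/: /f/ (fricative, 2) → /b/ (stop, 1) does not rise → not permitted

[dnje.bma]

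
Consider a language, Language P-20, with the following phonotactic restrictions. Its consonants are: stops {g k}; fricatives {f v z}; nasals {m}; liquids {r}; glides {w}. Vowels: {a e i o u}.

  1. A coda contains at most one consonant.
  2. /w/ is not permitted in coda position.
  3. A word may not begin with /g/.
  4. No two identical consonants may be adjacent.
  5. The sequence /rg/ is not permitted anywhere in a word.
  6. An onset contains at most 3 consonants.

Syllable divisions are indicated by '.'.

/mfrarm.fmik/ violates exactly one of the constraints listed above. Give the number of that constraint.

/mfrarm.fmik/: syllable 1 coda /rm/ has 2 consonants (> 1).
This is a violation of constraint 1: "A coda contains at most one consonant."
The remaining constraints (2, 3, 4, 5, 6) are satisfied.

1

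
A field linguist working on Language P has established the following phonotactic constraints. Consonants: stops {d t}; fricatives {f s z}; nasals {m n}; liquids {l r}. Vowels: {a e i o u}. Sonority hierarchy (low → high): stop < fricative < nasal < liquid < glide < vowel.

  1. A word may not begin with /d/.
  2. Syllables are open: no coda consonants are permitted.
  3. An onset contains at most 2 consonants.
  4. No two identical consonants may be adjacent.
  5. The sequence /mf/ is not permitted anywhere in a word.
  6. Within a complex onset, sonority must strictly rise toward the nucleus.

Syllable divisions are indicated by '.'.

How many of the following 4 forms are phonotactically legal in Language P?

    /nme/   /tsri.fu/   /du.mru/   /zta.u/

/nme/ — violates constraint 6: syllable 1 onset /nm/: /n/ (nasal, 3) → /m/ (nasal, 3) does not rise → phonotactically illegal
/tsri.fu/ — violates constraint 3: syllable 1 onset /tsr/ has 3 consonants (> 2) → phonotactically illegal
/du.mru/ — violates constraint 1: word begins with /d/ → phonotactically illegal
/zta.u/ — violates constraint 6: syllable 1 onset /zt/: /z/ (fricative, 2) → /t/ (stop, 1) does not rise → phonotactically illegal
No form is phonotactically legal → 0.

0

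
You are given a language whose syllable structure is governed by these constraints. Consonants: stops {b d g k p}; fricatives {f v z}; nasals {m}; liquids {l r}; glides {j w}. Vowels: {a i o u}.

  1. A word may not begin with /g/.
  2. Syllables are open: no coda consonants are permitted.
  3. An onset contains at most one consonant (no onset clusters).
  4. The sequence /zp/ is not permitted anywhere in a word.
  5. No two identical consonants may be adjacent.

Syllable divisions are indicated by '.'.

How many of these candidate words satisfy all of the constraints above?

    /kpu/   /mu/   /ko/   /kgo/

/kpu/ — violates constraint 3: syllable 1 onset /kp/ has 2 consonants (> 1) → phonotactically illegal
/mu/ — σ1 onset /m/, coda /∅/ ok → phonotactically legal
/ko/ — σ1 onset /k/, coda /∅/ ok → phonotactically legal
/kgo/ — violates constraint 3: syllable 1 onset /kg/ has 2 consonants (> 1) → phonotactically illegal
Phonotactically legal: /mu/, /ko/ → 2.

2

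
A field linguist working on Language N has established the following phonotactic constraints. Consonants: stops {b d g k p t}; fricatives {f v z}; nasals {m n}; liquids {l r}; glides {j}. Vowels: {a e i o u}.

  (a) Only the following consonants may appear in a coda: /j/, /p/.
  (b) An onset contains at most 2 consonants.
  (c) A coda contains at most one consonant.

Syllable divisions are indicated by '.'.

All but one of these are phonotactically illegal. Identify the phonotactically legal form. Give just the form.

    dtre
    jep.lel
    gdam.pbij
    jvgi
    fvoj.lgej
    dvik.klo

dtre — violates constraint (b): syllable 1 onset /dtr/ has 3 consonants (> 2) → phonotactically illegal
jep.lel — violates constraint (a): syllable 2 coda contains /l/, which is not a licensed coda consonant → phonotactically illegal
gdam.pbij — violates constraint (a): syllable 1 coda contains /m/, which is not a licensed coda consonant → phonotactically illegal
jvgi — violates constraint (b): syllable 1 onset /jvg/ has 3 consonants (> 2) → phonotactically illegal
fvoj.lgej — σ1 onset /fv/ (2C), coda /j/ ok; σ2 onset /lg/ (2C), coda /j/ ok → phonotactically legal
dvik.klo — violates constraint (a): syllable 1 coda contains /k/, which is not a licensed coda consonant → phonotactically illegal

fvoj.lgej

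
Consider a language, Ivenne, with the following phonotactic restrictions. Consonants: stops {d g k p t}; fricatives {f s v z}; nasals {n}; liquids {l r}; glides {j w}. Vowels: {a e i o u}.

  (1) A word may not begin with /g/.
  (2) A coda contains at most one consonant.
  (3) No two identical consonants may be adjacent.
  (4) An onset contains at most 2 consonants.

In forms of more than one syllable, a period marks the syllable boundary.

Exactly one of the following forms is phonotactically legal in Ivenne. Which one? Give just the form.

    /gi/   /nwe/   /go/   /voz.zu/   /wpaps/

/gi/ — violates constraint 1: word begins with /g/ → phonotactically illegal
/nwe/ — σ1 onset /nw/ (2C), coda /∅/ ok → phonotactically legal
/go/ — violates constraint 1: word begins with /g/ → phonotactically illegal
/voz.zu/ — violates constraint 3: adjacent identical consonants /zz/ → phonotactically illegal
/wpaps/ — violates constraint 2: syllable 1 coda /ps/ has 2 consonants (> 1) → phonotactically illegal

/nwe/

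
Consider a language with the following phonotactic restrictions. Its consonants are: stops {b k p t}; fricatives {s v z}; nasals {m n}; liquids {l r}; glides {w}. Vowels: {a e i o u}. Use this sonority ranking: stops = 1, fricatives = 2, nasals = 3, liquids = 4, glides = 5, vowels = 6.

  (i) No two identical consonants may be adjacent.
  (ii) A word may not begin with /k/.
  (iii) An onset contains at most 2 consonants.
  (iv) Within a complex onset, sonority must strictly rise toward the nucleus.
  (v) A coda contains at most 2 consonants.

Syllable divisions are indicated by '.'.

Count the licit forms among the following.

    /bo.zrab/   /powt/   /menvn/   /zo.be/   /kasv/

3

/bo.zrab/ — σ1 onset /b/, coda /∅/ ok; σ2 onset /zr/ (2→4 rises), coda /b/ ok → licit
/powt/ — σ1 onset /p/, coda /wt/ (2C) ok → licit
/menvn/ — violates constraint (v): syllable 1 coda /nvn/ has 3 consonants (> 2) → illicit
/zo.be/ — σ1 onset /z/, coda /∅/ ok; σ2 onset /b/, coda /∅/ ok → licit
/kasv/ — violates constraint (ii): word begins with /k/ → illicit
Licit: /bo.zrab/, /powt/, /zo.be/ → 3.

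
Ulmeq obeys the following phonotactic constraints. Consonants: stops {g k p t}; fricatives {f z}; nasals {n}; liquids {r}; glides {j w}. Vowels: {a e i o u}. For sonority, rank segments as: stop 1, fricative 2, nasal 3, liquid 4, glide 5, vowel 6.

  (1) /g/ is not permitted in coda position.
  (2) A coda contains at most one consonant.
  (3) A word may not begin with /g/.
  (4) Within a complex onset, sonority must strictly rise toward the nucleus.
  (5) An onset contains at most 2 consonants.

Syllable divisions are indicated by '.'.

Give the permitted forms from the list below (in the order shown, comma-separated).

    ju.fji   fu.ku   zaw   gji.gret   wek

ju.fji — σ1 onset /j/, coda /∅/ ok; σ2 onset /fj/ (2→5 rises), coda /∅/ ok → permitted
fu.ku — σ1 onset /f/, coda /∅/ ok; σ2 onset /k/, coda /∅/ ok → permitted
zaw — σ1 onset /z/, coda /w/ ok → permitted
gji.gret — violates constraint 3: word begins with /g/ → not permitted
wek — σ1 onset /w/, coda /k/ ok → permitted

ju.fji, fu.ku, zaw, wek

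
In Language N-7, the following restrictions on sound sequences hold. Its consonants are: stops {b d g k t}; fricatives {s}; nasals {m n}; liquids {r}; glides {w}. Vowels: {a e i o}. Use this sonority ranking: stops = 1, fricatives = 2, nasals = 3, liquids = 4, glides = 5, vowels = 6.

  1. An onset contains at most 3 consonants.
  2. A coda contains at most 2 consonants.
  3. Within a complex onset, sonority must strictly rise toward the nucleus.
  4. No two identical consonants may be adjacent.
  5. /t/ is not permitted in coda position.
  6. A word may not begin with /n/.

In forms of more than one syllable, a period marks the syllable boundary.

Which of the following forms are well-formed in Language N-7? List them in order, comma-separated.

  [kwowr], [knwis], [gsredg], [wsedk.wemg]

[kwowr] — σ1 onset /kw/ (1→5 rises), coda /wr/ (2C) ok → well-formed
[knwis] — σ1 onset /knw/ (1→3→5 rises), coda /s/ ok → well-formed
[gsredg] — σ1 onset /gsr/ (1→2→4 rises), coda /dg/ (2C) ok → well-formed
[wsedk.wemg] — violates constraint 3: syllable 1 onset /ws/: /w/ (glide, 5) → /s/ (fricative, 2) does not rise → ill-formed

[kwowr], [knwis], [gsredg]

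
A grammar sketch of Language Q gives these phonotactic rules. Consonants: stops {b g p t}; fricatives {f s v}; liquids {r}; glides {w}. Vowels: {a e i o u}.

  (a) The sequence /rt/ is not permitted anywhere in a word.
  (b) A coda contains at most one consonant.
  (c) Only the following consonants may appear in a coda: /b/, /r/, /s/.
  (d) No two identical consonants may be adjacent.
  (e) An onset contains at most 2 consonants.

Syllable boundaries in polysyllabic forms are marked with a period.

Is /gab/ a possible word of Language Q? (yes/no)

/gab/ — σ1 onset /g/, coda /b/ ok → licit

yes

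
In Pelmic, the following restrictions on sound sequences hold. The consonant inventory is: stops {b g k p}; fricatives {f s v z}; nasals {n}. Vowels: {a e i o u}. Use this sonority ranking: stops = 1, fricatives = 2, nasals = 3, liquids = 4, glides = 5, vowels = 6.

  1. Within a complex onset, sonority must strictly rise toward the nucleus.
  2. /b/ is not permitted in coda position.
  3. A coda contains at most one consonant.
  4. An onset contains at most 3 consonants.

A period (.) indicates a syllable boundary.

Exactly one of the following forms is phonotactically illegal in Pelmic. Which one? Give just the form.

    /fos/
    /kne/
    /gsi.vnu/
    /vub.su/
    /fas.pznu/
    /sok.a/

/fos/ — σ1 onset /f/, coda /s/ ok → phonotactically legal
/kne/ — σ1 onset /kn/ (1→3 rises), coda /∅/ ok → phonotactically legal
/gsi.vnu/ — σ1 onset /gs/ (1→2 rises), coda /∅/ ok; σ2 onset /vn/ (2→3 rises), coda /∅/ ok → phonotactically legal
/vub.su/ — violates constraint 2: syllable 1 coda contains /b/ → phonotactically illegal
/fas.pznu/ — σ1 onset /f/, coda /s/ ok; σ2 onset /pzn/ (1→2→3 rises), coda /∅/ ok → phonotactically legal
/sok.a/ — σ1 onset /s/, coda /k/ ok; σ2 onset /∅/, coda /∅/ ok → phonotactically legal

/vub.su/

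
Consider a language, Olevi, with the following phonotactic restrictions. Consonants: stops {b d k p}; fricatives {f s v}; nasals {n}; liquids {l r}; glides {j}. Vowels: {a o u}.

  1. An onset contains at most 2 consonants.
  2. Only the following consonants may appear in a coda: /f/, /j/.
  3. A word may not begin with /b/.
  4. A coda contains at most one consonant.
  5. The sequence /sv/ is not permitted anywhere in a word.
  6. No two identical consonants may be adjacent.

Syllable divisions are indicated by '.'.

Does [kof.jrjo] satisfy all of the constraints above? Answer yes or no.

no

[kof.jrjo] — violates constraint 1: syllable 2 onset /jrj/ has 3 consonants (> 2) → phonotactically illegal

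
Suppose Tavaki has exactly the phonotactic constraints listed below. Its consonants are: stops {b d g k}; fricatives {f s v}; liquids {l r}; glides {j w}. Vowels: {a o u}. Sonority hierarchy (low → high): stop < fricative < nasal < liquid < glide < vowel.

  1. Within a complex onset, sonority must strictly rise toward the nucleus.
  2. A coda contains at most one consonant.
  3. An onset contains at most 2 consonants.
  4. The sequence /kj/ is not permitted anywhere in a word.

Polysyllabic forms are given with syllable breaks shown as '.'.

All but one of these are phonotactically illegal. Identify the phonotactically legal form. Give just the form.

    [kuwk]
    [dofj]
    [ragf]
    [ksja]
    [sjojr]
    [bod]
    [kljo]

[kuwk] — violates constraint 2: syllable 1 coda /wk/ has 2 consonants (> 1) → phonotactically illegal
[dofj] — violates constraint 2: syllable 1 coda /fj/ has 2 consonants (> 1) → phonotactically illegal
[ragf] — violates constraint 2: syllable 1 coda /gf/ has 2 consonants (> 1) → phonotactically illegal
[ksja] — violates constraint 3: syllable 1 onset /ksj/ has 3 consonants (> 2) → phonotactically illegal
[sjojr] — violates constraint 2: syllable 1 coda /jr/ has 2 consonants (> 1) → phonotactically illegal
[bod] — σ1 onset /b/, coda /d/ ok → phonotactically legal
[kljo] — violates constraint 3: syllable 1 onset /klj/ has 3 consonants (> 2) → phonotactically illegal

[bod]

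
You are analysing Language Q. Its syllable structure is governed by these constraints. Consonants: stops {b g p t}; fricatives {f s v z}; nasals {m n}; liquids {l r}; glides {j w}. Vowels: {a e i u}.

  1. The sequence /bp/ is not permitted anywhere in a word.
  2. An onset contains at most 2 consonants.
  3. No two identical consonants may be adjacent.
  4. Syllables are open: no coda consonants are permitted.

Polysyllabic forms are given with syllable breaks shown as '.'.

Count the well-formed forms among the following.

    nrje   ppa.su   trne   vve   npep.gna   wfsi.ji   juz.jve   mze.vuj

0

nrje — violates constraint 2: syllable 1 onset /nrj/ has 3 consonants (> 2) → ill-formed
ppa.su — violates constraint 3: adjacent identical consonants /pp/ → ill-formed
trne — violates constraint 2: syllable 1 onset /trn/ has 3 consonants (> 2) → ill-formed
vve — violates constraint 3: adjacent identical consonants /vv/ → ill-formed
npep.gna — violates constraint 4: syllable 1 coda /p/ has 1 consonant (> 0) → ill-formed
wfsi.ji — violates constraint 2: syllable 1 onset /wfs/ has 3 consonants (> 2) → ill-formed
juz.jve — violates constraint 4: syllable 1 coda /z/ has 1 consonant (> 0) → ill-formed
mze.vuj — violates constraint 4: syllable 2 coda /j/ has 1 consonant (> 0) → ill-formed
No form is well-formed → 0.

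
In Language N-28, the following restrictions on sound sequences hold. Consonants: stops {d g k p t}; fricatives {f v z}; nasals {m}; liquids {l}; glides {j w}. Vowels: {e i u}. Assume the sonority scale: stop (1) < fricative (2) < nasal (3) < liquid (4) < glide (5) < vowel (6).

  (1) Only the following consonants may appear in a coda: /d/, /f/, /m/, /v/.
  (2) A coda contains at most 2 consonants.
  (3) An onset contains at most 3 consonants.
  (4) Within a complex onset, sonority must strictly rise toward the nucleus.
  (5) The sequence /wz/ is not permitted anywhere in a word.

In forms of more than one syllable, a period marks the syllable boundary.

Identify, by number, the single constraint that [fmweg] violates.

[fmweg]: syllable 1 coda contains /g/, which is not a licensed coda consonant.
This is a violation of constraint 1: "Only the following consonants may appear in a coda: /d/, /f/, /m/, /v/."
The remaining constraints (2, 3, 4, 5) are satisfied.

1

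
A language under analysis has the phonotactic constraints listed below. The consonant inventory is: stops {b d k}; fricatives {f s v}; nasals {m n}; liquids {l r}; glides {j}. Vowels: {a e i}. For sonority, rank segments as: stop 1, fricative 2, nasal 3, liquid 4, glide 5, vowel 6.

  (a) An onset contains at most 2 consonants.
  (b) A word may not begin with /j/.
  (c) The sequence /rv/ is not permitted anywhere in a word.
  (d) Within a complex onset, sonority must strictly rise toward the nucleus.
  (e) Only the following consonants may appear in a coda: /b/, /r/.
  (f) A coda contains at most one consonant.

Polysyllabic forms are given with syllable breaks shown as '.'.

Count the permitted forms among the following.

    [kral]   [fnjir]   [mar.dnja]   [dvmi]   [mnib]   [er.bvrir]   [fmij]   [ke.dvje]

0

[kral] — violates constraint (e): syllable 1 coda contains /l/, which is not a licensed coda consonant → not permitted
[fnjir] — violates constraint (a): syllable 1 onset /fnj/ has 3 consonants (> 2) → not permitted
[mar.dnja] — violates constraint (a): syllable 2 onset /dnj/ has 3 consonants (> 2) → not permitted
[dvmi] — violates constraint (a): syllable 1 onset /dvm/ has 3 consonants (> 2) → not permitted
[mnib] — violates constraint (d): syllable 1 onset /mn/: /m/ (nasal, 3) → /n/ (nasal, 3) does not rise → not permitted
[er.bvrir] — violates constraint (a): syllable 2 onset /bvr/ has 3 consonants (> 2) → not permitted
[fmij] — violates constraint (e): syllable 1 coda contains /j/, which is not a licensed coda consonant → not permitted
[ke.dvje] — violates constraint (a): syllable 2 onset /dvj/ has 3 consonants (> 2) → not permitted
No form is permitted → 0.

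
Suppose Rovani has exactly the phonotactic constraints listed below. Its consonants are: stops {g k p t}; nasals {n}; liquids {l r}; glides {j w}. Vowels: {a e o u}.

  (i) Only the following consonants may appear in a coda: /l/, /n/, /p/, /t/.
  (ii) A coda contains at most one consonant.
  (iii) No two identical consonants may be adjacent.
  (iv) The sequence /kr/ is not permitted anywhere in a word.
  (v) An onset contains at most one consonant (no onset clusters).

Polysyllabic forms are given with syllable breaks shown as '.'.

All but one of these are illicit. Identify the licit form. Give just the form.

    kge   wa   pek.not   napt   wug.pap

wa

kge — violates constraint (v): syllable 1 onset /kg/ has 2 consonants (> 1) → illicit
wa — σ1 onset /w/, coda /∅/ ok → licit
pek.not — violates constraint (i): syllable 1 coda contains /k/, which is not a licensed coda consonant → illicit
napt — violates constraint (ii): syllable 1 coda /pt/ has 2 consonants (> 1) → illicit
wug.pap — violates constraint (i): syllable 1 coda contains /g/, which is not a licensed coda consonant → illicit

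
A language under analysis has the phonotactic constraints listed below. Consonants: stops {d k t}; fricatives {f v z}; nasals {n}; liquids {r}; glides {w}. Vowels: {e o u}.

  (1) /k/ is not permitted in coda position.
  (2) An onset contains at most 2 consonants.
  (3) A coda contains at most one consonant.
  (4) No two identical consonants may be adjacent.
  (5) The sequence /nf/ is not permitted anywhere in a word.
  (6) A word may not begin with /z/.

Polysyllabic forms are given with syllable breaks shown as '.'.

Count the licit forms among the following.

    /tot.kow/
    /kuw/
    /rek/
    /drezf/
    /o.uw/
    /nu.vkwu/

/tot.kow/ — σ1 onset /t/, coda /t/ ok; σ2 onset /k/, coda /w/ ok → licit
/kuw/ — σ1 onset /k/, coda /w/ ok → licit
/rek/ — violates constraint 1: syllable 1 coda contains /k/ → illicit
/drezf/ — violates constraint 3: syllable 1 coda /zf/ has 2 consonants (> 1) → illicit
/o.uw/ — σ1 onset /∅/, coda /∅/ ok; σ2 onset /∅/, coda /w/ ok → licit
/nu.vkwu/ — violates constraint 2: syllable 2 onset /vkw/ has 3 consonants (> 2) → illicit
Licit: /tot.kow/, /kuw/, /o.uw/ → 3.

3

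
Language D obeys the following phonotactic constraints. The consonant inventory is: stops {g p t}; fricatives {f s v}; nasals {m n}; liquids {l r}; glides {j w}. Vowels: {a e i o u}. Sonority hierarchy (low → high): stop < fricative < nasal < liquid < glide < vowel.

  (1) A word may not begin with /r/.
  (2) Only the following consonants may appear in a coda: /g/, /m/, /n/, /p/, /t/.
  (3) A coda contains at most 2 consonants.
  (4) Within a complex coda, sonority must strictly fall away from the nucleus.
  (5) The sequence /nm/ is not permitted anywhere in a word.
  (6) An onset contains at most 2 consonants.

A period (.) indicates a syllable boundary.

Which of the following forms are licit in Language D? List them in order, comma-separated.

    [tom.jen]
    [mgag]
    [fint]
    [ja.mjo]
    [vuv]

[tom.jen] — σ1 onset /t/, coda /m/ ok; σ2 onset /j/, coda /n/ ok → licit
[mgag] — σ1 onset /mg/ (2C), coda /g/ ok → licit
[fint] — σ1 onset /f/, coda /nt/ (3→1 falls) ok → licit
[ja.mjo] — σ1 onset /j/, coda /∅/ ok; σ2 onset /mj/ (2C), coda /∅/ ok → licit
[vuv] — violates constraint 2: syllable 1 coda contains /v/, which is not a licensed coda consonant → illicit

[tom.jen], [mgag], [fint], [ja.mjo]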